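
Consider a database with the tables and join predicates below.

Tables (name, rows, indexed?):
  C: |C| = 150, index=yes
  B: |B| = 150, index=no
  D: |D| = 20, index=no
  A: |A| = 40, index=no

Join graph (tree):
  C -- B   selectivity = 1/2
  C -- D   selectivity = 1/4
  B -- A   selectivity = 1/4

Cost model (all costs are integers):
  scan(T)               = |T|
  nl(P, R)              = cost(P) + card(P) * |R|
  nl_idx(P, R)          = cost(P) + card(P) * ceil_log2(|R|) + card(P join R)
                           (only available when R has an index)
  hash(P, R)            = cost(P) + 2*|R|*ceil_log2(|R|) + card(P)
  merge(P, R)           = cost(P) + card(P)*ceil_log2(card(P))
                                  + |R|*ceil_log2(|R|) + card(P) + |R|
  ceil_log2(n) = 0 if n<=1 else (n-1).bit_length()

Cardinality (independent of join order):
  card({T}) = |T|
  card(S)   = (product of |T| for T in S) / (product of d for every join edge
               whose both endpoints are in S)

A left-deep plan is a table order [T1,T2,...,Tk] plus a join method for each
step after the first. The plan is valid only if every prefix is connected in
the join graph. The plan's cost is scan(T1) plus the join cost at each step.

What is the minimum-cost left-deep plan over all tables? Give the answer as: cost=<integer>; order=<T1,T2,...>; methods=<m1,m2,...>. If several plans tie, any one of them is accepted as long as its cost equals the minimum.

cost=60380; order=C,D,B,A; methods=hash,hash,hash

Selinger DP (subsets sized 1..n):
  {C}: scan cost=150, card=150
  {B}: scan cost=150, card=150
  {D}: scan cost=20, card=20
  {A}: scan cost=40, card=40
  {BC}: card=11250; try (C,hash)→2700, (B,hash)→2700, (C,merge)→2850, (B,merge)→2850, (C,nl_idx)→12600, (C,nl)→22650 …(+1); best=2700 via (C,hash)
  {CD}: card=750; try (D,hash)→500, (C,nl_idx)→930, (C,merge)→1490, (D,merge)→1620, (C,hash)→2440, (C,nl)→3020 …(+1); best=500 via (D,hash)
  {AB}: card=1500; try (A,hash)→780, (B,merge)→1670, (A,merge)→1780, (B,hash)→2480, (B,nl)→6040, (A,nl)→6150; best=780 via (A,hash)
  {BCD}: card=56250; try (B,hash)→3650, (B,merge)→10100, (D,hash)→14150, (B,nl)→113000, (D,merge)→171570, (D,nl)→227700; best=3650 via (B,hash)
  {ABC}: card=112500; try (C,hash)→4680, (A,hash)→14430, (C,merge)→20130, (C,nl_idx)→125280, (A,merge)→171730, (C,nl)→225780 …(+1); best=4680 via (C,hash)
  {ABCD}: card=562500; try (A,hash)→60380, (D,hash)→117380, (A,merge)→960180, (D,merge)→2029800, (A,nl)→2253650, (D,nl)→2254680; best=60380 via (A,hash)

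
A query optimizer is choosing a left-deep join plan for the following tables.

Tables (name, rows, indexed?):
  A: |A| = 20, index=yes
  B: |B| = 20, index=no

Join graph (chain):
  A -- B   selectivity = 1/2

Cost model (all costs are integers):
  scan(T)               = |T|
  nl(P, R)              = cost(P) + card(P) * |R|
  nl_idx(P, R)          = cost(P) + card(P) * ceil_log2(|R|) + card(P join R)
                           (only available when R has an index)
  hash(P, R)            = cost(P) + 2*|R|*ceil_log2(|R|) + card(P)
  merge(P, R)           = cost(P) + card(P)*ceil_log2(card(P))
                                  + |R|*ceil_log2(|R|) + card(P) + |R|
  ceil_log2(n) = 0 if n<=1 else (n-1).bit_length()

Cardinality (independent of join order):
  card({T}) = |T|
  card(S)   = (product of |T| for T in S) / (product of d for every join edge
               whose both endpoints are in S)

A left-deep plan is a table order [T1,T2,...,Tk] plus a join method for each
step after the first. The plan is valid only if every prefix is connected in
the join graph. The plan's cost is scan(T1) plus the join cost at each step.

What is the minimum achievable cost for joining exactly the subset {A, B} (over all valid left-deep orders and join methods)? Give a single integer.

Selinger DP over subsets of {A,B}:
  {A}: scan cost=20, card=20
  {B}: scan cost=20, card=20
  {AB}: card=200; try (B,hash)→240, (A,hash)→240, (B,merge)→260, (A,merge)→260, (A,nl_idx)→320, (B,nl)→420 …(+1); best=240 via (B,hash)

240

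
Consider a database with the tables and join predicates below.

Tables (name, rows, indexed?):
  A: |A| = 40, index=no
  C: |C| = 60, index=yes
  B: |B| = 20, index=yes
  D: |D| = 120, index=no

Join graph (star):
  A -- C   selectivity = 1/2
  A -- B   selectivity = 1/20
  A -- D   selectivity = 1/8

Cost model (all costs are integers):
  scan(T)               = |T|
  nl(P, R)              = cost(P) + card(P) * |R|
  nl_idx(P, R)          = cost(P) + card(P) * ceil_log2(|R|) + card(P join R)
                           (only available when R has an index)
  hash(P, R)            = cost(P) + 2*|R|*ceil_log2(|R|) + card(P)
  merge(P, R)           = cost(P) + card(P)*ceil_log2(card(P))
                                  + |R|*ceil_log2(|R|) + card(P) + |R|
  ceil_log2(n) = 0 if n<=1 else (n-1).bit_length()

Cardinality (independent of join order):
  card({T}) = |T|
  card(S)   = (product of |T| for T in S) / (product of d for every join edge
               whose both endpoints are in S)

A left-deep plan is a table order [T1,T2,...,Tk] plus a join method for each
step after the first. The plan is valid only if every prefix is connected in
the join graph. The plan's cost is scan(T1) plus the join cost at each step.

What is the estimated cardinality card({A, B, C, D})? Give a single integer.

18000

Tables in S: A(40), B(20), C(60), D(120)
Edges inside S: A-C(d=2), A-B(d=20), A-D(d=8)
numerator = 40 * 20 * 60 * 120 = 5760000
denominator = 2 * 20 * 8 = 320
card(S) = 5760000 / 320 = 18000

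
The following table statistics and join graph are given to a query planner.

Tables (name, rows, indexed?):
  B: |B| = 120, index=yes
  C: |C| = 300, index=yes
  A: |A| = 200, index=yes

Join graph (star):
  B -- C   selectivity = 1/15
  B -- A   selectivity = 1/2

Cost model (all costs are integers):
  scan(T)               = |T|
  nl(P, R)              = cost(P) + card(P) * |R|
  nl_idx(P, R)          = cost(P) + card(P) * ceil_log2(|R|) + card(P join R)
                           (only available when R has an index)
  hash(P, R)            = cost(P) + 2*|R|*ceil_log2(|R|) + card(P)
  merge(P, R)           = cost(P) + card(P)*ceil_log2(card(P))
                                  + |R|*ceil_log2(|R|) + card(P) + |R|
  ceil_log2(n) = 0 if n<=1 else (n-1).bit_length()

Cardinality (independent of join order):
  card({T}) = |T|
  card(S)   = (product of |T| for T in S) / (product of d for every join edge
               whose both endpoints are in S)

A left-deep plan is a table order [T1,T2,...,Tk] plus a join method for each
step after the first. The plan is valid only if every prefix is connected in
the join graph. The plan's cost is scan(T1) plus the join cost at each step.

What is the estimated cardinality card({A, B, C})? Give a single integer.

240000

Tables in S: A(200), B(120), C(300)
Edges inside S: B-C(d=15), B-A(d=2)
numerator = 200 * 120 * 300 = 7200000
denominator = 15 * 2 = 30
card(S) = 7200000 / 30 = 240000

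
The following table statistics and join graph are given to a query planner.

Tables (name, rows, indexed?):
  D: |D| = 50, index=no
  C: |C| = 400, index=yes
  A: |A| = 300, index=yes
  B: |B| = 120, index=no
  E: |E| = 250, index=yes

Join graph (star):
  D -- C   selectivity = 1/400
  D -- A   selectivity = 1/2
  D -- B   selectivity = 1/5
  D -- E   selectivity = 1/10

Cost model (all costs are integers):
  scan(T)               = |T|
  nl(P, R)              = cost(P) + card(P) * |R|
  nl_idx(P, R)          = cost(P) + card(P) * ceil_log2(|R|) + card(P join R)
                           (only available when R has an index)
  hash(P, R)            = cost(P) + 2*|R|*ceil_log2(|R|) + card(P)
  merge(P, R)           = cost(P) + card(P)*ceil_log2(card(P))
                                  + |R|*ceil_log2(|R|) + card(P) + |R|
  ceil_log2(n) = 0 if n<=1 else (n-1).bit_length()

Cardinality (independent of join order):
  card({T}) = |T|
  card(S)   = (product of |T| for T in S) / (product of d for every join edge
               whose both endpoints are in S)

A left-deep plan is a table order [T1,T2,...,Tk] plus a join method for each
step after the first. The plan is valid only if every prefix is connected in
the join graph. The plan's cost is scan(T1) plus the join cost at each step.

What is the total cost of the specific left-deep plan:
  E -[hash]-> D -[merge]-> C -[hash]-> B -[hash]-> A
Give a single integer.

step 1: scan E: cost=250, card=250
step 2: join D via hash
    card(P join D) = 250*50/(10) = 1250
    cost = 250 + 2*50*6 + 250 = 1100
step 3: join C via merge
    card(P join C) = 1250*400/(400) = 1250
    cost = 1100 + 1250*11 + 400*9 + 1250 + 400 = 20100
step 4: join B via hash
    card(P join B) = 1250*120/(5) = 30000
    cost = 20100 + 2*120*7 + 1250 = 23030
step 5: join A via hash
    card(P join A) = 30000*300/(2) = 4500000
    cost = 23030 + 2*300*9 + 30000 = 58430

58430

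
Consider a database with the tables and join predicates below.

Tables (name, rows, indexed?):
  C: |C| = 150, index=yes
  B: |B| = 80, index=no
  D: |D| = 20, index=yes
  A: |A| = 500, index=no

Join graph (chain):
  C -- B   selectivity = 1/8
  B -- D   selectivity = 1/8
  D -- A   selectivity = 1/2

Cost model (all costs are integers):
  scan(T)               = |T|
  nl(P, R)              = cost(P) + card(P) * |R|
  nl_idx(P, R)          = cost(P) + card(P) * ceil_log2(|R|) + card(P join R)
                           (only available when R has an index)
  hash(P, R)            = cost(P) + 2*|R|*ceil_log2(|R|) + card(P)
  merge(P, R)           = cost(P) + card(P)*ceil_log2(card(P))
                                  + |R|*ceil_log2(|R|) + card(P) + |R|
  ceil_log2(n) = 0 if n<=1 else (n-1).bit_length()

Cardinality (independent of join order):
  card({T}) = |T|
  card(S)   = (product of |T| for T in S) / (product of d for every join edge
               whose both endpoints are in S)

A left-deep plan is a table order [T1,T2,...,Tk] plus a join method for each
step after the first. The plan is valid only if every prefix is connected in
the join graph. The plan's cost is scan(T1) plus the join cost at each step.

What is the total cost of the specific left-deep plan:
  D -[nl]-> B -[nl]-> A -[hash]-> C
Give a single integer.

154020

step 1: scan D: cost=20, card=20
step 2: join B via nl
    card(P join B) = 20*80/(8) = 200
    cost = 20 + 20*80 = 1620
step 3: join A via nl
    card(P join A) = 200*500/(2) = 50000
    cost = 1620 + 200*500 = 101620
step 4: join C via hash
    card(P join C) = 50000*150/(8) = 937500
    cost = 101620 + 2*150*8 + 50000 = 154020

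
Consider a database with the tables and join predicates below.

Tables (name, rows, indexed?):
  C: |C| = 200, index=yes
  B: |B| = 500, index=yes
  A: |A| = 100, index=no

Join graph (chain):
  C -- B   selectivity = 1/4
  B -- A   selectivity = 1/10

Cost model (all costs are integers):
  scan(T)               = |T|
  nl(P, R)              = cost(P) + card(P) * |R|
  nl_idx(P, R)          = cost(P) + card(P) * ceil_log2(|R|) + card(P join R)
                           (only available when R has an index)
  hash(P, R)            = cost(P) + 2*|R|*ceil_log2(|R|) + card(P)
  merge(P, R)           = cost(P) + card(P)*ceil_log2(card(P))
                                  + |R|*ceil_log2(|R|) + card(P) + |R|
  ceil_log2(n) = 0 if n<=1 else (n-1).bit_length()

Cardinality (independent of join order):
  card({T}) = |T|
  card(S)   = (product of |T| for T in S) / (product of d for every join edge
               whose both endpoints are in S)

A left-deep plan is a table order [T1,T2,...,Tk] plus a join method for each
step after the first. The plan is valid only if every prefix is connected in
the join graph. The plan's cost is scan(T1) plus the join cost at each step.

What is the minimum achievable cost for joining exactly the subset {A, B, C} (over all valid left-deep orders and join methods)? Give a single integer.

Selinger DP over subsets of {A,B,C}:
  {C}: scan cost=200, card=200
  {B}: scan cost=500, card=500
  {A}: scan cost=100, card=100
  {BC}: card=25000; try (C,hash)→4200, (B,merge)→7000, (C,merge)→7300, (B,hash)→9400, (B,nl_idx)→27000, (C,nl_idx)→29500 …(+2); best=4200 via (C,hash)
  {AB}: card=5000; try (A,hash)→2400, (B,merge)→5900, (B,nl_idx)→6000, (A,merge)→6300, (B,hash)→9200, (B,nl)→50100 …(+1); best=2400 via (A,hash)
  {ABC}: card=250000; try (C,hash)→10600, (A,hash)→30600, (C,merge)→74200, (C,nl_idx)→292400, (A,merge)→405000, (C,nl)→1002400 …(+1); best=10600 via (C,hash)

10600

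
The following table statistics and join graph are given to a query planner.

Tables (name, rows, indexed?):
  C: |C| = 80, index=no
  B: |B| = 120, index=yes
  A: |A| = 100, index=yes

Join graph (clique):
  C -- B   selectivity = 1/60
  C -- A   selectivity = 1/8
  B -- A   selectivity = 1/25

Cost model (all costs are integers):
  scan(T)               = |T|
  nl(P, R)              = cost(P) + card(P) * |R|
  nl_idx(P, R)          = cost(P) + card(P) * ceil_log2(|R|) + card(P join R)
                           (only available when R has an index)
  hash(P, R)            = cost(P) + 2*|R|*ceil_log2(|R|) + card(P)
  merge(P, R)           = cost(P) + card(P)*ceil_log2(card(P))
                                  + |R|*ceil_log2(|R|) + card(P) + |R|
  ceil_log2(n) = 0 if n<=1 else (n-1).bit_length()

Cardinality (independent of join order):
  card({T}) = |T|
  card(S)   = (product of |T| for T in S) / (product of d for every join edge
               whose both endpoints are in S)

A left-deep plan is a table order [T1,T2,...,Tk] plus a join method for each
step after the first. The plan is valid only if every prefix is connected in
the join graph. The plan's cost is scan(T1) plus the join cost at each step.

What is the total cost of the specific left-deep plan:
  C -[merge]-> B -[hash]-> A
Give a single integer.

step 1: scan C: cost=80, card=80
step 2: join B via merge
    card(P join B) = 80*120/(60) = 160
    cost = 80 + 80*7 + 120*7 + 80 + 120 = 1680
step 3: join A via hash
    card(P join A) = 160*100/(8*25) = 80
    cost = 1680 + 2*100*7 + 160 = 3240

3240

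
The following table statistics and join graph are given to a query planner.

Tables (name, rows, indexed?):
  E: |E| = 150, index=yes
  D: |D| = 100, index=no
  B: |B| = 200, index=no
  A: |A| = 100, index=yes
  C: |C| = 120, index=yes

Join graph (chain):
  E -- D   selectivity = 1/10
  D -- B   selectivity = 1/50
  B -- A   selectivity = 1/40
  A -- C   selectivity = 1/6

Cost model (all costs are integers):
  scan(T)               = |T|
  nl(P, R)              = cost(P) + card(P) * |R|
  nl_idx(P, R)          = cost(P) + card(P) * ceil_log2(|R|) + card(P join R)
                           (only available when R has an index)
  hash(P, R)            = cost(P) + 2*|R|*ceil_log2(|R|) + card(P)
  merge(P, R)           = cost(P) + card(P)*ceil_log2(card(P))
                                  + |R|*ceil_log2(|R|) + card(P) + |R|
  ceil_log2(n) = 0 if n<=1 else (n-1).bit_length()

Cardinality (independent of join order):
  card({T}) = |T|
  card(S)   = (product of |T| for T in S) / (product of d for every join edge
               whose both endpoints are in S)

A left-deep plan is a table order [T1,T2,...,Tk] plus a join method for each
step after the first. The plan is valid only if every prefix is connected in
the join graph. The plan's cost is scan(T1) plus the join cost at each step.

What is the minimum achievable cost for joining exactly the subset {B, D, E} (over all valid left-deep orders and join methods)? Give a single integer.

4600

Selinger DP over subsets of {B,D,E}:
  {E}: scan cost=150, card=150
  {D}: scan cost=100, card=100
  {B}: scan cost=200, card=200
  {DE}: card=1500; try (D,hash)→1700, (E,merge)→2250, (D,merge)→2300, (E,nl_idx)→2400, (E,hash)→2600, (E,nl)→15100 …(+1); best=1700 via (D,hash)
  {BD}: card=400; try (D,hash)→1800, (B,merge)→2700, (D,merge)→2800, (B,hash)→3400, (B,nl)→20100, (D,nl)→20200; best=1800 via (D,hash)
  {BDE}: card=6000; try (E,hash)→4600, (B,hash)→6400, (E,merge)→7150, (E,nl_idx)→11000, (B,merge)→21500, (E,nl)→61800 …(+1); best=4600 via (E,hash)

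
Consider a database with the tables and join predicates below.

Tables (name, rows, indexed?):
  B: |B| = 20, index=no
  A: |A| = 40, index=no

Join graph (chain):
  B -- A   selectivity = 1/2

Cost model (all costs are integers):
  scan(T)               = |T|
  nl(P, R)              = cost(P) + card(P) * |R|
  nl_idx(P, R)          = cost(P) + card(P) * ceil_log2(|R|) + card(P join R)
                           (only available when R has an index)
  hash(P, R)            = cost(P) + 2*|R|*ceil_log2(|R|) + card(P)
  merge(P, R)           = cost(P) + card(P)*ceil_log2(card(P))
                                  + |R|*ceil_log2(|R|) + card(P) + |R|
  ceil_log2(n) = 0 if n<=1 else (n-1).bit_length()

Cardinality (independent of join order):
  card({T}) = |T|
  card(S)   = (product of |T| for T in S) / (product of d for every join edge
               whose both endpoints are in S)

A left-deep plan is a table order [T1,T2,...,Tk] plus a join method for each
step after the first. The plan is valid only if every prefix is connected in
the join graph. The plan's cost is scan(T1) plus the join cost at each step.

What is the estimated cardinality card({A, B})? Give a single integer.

Tables in S: A(40), B(20)
Edges inside S: B-A(d=2)
numerator = 40 * 20 = 800
denominator = 2 = 2
card(S) = 800 / 2 = 400

400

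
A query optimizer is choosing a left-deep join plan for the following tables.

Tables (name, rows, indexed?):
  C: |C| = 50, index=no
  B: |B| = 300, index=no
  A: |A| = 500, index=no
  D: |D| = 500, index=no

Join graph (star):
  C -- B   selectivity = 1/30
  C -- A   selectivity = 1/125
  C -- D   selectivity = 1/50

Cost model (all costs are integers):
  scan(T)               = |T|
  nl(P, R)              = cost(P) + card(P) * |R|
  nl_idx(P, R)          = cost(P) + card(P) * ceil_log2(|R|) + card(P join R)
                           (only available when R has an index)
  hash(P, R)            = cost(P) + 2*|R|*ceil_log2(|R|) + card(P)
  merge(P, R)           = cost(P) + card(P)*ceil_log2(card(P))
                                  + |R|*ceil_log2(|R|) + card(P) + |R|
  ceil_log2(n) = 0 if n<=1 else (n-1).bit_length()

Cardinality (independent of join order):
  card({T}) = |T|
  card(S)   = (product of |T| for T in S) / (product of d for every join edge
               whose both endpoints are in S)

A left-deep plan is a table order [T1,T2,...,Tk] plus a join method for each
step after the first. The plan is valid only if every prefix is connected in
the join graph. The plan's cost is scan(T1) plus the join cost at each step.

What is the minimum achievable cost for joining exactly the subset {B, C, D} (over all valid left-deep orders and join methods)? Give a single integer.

Selinger DP over subsets of {B,C,D}:
  {C}: scan cost=50, card=50
  {B}: scan cost=300, card=300
  {D}: scan cost=500, card=500
  {BC}: card=500; try (C,hash)→1200, (B,merge)→3400, (C,merge)→3650, (B,hash)→5500, (B,nl)→15050, (C,nl)→15300; best=1200 via (C,hash)
  {CD}: card=500; try (C,hash)→1600, (D,merge)→5400, (C,merge)→5850, (D,hash)→9100, (D,nl)→25050, (C,nl)→25500; best=1600 via (C,hash)
  {BCD}: card=5000; try (B,hash)→7500, (B,merge)→9600, (D,hash)→10700, (D,merge)→11200, (B,nl)→151600, (D,nl)→251200; best=7500 via (B,hash)

7500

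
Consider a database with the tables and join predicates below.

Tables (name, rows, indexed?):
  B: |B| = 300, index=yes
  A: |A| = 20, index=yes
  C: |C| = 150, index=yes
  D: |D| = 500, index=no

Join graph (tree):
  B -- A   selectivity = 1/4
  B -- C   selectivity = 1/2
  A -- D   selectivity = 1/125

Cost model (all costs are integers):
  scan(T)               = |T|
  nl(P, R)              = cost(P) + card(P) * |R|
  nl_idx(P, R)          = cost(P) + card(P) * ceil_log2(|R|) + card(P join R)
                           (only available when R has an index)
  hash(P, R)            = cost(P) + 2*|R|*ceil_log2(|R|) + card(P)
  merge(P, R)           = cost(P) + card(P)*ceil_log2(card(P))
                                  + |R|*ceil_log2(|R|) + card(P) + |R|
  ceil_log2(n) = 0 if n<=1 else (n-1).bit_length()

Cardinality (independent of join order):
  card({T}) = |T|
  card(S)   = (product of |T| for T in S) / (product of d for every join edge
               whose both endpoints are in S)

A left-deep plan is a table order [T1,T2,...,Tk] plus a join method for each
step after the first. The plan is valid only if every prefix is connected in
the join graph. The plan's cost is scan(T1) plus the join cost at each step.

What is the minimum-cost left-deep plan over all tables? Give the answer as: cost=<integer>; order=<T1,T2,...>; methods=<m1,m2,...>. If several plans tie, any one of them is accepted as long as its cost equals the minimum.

cost=13240; order=D,A,B,C; methods=hash,merge,hash

Selinger DP (subsets sized 1..n):
  {B}: scan cost=300, card=300
  {A}: scan cost=20, card=20
  {C}: scan cost=150, card=150
  {D}: scan cost=500, card=500
  {AB}: card=1500; try (A,hash)→800, (B,nl_idx)→1700, (B,merge)→3140, (A,nl_idx)→3300, (A,merge)→3420, (B,hash)→5440 …(+2); best=800 via (A,hash)
  {BC}: card=22500; try (C,hash)→3000, (B,merge)→4500, (C,merge)→4650, (B,hash)→5700, (B,nl_idx)→24000, (C,nl_idx)→25200 …(+2); best=3000 via (C,hash)
  {AD}: card=80; try (A,hash)→1200, (A,nl_idx)→3080, (D,merge)→5140, (A,merge)→5620, (D,hash)→9040, (D,nl)→10020 …(+1); best=1200 via (A,hash)
  {ABC}: card=112500; try (C,hash)→4700, (C,merge)→20150, (A,hash)→25700, (C,nl_idx)→125300, (C,nl)→225800, (A,nl_idx)→228000 …(+2); best=4700 via (C,hash)
  {ABD}: card=6000; try (B,merge)→4840, (B,hash)→6680, (B,nl_idx)→7920, (D,hash)→11300, (D,merge)→23800, (B,nl)→25200 …(+1); best=4840 via (B,merge)
  {ABCD}: card=450000; try (C,hash)→13240, (C,merge)→90190, (D,hash)→126200, (C,nl_idx)→502840, (C,nl)→904840, (D,merge)→2034700 …(+1); best=13240 via (C,hash)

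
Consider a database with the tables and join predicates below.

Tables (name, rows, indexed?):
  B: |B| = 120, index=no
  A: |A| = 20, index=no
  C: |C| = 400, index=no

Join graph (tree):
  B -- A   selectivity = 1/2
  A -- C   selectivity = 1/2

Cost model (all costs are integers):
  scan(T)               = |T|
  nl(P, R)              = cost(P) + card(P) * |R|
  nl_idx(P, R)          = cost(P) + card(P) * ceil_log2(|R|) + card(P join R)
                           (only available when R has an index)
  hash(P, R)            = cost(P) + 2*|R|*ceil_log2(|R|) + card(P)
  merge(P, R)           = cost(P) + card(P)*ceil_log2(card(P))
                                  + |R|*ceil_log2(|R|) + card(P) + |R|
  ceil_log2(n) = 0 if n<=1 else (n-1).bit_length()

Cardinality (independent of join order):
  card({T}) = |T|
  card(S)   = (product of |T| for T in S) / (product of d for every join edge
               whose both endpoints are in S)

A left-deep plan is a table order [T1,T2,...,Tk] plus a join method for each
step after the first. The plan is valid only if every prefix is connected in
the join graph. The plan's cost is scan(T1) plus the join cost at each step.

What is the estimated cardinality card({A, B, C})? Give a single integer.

Tables in S: A(20), B(120), C(400)
Edges inside S: B-A(d=2), A-C(d=2)
numerator = 20 * 120 * 400 = 960000
denominator = 2 * 2 = 4
card(S) = 960000 / 4 = 240000

240000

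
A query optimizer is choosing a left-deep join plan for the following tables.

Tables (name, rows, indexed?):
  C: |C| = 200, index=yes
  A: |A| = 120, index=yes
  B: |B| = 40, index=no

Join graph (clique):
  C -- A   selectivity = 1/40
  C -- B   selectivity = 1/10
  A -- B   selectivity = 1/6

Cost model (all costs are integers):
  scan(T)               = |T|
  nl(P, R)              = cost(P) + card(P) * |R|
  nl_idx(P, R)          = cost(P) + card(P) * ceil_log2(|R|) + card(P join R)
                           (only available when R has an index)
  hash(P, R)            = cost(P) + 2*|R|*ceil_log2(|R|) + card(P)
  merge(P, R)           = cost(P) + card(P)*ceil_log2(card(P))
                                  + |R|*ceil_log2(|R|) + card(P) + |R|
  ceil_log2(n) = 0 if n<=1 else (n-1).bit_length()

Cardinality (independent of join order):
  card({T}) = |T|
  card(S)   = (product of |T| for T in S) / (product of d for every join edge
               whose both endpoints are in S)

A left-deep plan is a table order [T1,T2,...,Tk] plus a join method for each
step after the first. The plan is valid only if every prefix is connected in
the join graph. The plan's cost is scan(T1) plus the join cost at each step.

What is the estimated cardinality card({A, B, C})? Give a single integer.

Tables in S: A(120), B(40), C(200)
Edges inside S: C-A(d=40), C-B(d=10), A-B(d=6)
numerator = 120 * 40 * 200 = 960000
denominator = 40 * 10 * 6 = 2400
card(S) = 960000 / 2400 = 400

400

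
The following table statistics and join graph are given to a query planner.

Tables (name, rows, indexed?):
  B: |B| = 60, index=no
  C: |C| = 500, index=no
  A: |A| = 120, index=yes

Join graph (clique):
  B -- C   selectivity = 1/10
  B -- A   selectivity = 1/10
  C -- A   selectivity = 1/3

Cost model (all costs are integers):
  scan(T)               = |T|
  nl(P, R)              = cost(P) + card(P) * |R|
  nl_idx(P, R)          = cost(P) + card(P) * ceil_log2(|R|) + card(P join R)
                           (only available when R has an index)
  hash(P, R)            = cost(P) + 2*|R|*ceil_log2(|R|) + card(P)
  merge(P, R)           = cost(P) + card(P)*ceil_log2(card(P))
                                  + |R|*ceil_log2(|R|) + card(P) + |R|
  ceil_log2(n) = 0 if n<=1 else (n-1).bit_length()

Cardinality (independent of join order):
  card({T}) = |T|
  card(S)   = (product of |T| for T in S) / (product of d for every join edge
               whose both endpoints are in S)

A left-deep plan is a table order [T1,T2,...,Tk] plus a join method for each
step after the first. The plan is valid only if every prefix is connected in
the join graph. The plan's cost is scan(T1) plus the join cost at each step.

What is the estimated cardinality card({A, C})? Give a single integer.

Tables in S: A(120), C(500)
Edges inside S: C-A(d=3)
numerator = 120 * 500 = 60000
denominator = 3 = 3
card(S) = 60000 / 3 = 20000

20000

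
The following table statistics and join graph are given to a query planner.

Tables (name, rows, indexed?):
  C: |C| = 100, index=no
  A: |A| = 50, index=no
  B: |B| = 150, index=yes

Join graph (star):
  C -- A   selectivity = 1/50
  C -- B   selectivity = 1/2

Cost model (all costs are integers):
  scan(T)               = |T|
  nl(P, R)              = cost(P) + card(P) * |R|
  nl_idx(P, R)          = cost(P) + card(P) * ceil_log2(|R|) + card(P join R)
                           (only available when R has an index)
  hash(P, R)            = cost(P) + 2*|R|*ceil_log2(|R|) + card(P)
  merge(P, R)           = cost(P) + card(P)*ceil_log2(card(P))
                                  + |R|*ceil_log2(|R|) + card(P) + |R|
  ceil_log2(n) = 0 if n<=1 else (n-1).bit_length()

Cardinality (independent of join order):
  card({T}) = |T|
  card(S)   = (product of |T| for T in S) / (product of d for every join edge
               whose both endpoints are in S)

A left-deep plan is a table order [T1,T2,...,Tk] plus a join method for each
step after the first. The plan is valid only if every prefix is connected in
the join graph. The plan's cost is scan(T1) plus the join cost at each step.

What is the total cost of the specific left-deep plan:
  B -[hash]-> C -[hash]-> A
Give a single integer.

9800

step 1: scan B: cost=150, card=150
step 2: join C via hash
    card(P join C) = 150*100/(2) = 7500
    cost = 150 + 2*100*7 + 150 = 1700
step 3: join A via hash
    card(P join A) = 7500*50/(50) = 7500
    cost = 1700 + 2*50*6 + 7500 = 9800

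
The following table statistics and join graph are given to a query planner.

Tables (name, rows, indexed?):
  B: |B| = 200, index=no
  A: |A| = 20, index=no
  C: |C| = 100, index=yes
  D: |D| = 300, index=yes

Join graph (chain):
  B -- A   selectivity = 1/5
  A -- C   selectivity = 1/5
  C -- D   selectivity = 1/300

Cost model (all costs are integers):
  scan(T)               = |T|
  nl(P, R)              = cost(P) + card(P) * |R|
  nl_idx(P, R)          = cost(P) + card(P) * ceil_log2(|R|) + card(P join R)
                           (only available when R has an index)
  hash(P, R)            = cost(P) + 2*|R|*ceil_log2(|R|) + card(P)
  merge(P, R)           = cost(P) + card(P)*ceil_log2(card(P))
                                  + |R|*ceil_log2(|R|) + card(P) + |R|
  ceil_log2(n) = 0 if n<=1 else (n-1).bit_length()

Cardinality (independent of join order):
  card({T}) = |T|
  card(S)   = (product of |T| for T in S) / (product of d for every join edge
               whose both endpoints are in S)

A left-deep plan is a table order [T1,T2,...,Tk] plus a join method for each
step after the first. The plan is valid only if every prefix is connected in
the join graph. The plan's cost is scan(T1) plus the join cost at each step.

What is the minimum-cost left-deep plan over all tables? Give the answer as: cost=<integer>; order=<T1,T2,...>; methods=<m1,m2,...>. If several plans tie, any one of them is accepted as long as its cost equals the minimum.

cost=5000; order=C,D,A,B; methods=nl_idx,hash,hash

Selinger DP (subsets sized 1..n):
  {B}: scan cost=200, card=200
  {A}: scan cost=20, card=20
  {C}: scan cost=100, card=100
  {D}: scan cost=300, card=300
  {AB}: card=800; try (A,hash)→600, (B,merge)→1940, (A,merge)→2120, (B,hash)→3240, (B,nl)→4020, (A,nl)→4200; best=600 via (A,hash)
  {AC}: card=400; try (A,hash)→400, (C,nl_idx)→560, (C,merge)→940, (A,merge)→1020, (C,hash)→1440, (C,nl)→2020 …(+1); best=400 via (A,hash)
  {CD}: card=100; try (D,nl_idx)→1100, (C,hash)→2000, (C,nl_idx)→2500, (D,merge)→3900, (C,merge)→4100, (D,hash)→5600 …(+2); best=1100 via (D,nl_idx)
  {ABC}: card=16000; try (C,hash)→2800, (B,hash)→4000, (B,merge)→6200, (C,merge)→10200, (C,nl_idx)→22200, (B,nl)→80400 …(+1); best=2800 via (C,hash)
  {ACD}: card=400; try (A,hash)→1400, (A,merge)→2020, (A,nl)→3100, (D,nl_idx)→4400, (D,hash)→6200, (D,merge)→7400 …(+1); best=1400 via (A,hash)
  {ABCD}: card=16000; try (B,hash)→5000, (B,merge)→7200, (D,hash)→24200, (B,nl)→81400, (D,nl_idx)→162800, (D,merge)→245800 …(+1); best=5000 via (B,hash)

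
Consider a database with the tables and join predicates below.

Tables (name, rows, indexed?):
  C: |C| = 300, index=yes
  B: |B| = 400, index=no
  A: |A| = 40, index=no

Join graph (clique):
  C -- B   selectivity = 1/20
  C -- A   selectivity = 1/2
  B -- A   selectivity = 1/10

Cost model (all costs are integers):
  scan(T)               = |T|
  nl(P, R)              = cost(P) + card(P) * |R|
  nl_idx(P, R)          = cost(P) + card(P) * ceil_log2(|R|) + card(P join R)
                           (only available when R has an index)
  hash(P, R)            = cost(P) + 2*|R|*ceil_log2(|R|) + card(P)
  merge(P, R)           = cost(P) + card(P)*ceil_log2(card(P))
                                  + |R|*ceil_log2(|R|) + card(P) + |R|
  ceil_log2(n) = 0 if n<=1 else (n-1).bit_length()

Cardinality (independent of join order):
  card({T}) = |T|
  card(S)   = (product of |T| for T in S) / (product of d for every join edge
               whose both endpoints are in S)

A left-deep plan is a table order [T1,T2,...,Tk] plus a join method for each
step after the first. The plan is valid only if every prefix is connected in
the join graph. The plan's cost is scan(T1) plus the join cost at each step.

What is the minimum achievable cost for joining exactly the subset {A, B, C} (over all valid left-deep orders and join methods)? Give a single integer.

Selinger DP over subsets of {A,B,C}:
  {C}: scan cost=300, card=300
  {B}: scan cost=400, card=400
  {A}: scan cost=40, card=40
  {BC}: card=6000; try (C,hash)→6200, (B,merge)→7300, (C,merge)→7400, (B,hash)→7800, (C,nl_idx)→10000, (B,nl)→120300 …(+1); best=6200 via (C,hash)
  {AC}: card=6000; try (A,hash)→1080, (C,merge)→3320, (A,merge)→3580, (C,hash)→5480, (C,nl_idx)→6400, (C,nl)→12040 …(+1); best=1080 via (A,hash)
  {AB}: card=1600; try (A,hash)→1280, (B,merge)→4320, (A,merge)→4680, (B,hash)→7280, (B,nl)→16040, (A,nl)→16400; best=1280 via (A,hash)
  {ABC}: card=12000; try (C,hash)→8280, (A,hash)→12680, (B,hash)→14280, (C,merge)→23480, (C,nl_idx)→27680, (B,merge)→89080 …(+4); best=8280 via (C,hash)

8280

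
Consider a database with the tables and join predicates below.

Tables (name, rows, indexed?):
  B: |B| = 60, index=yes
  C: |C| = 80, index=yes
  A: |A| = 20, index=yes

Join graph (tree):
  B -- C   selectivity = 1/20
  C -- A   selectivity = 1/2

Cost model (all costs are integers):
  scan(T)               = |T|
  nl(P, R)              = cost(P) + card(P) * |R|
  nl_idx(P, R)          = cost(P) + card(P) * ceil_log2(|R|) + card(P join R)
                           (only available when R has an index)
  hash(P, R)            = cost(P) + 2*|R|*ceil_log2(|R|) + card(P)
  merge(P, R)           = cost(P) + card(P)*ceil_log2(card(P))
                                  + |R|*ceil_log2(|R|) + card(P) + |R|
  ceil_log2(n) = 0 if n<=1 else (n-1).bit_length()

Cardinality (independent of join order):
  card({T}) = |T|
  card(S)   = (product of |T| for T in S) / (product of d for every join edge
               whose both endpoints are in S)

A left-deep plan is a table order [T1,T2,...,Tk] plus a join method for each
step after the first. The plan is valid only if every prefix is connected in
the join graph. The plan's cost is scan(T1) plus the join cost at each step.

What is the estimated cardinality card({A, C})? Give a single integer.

800

Tables in S: A(20), C(80)
Edges inside S: C-A(d=2)
numerator = 20 * 80 = 1600
denominator = 2 = 2
card(S) = 1600 / 2 = 800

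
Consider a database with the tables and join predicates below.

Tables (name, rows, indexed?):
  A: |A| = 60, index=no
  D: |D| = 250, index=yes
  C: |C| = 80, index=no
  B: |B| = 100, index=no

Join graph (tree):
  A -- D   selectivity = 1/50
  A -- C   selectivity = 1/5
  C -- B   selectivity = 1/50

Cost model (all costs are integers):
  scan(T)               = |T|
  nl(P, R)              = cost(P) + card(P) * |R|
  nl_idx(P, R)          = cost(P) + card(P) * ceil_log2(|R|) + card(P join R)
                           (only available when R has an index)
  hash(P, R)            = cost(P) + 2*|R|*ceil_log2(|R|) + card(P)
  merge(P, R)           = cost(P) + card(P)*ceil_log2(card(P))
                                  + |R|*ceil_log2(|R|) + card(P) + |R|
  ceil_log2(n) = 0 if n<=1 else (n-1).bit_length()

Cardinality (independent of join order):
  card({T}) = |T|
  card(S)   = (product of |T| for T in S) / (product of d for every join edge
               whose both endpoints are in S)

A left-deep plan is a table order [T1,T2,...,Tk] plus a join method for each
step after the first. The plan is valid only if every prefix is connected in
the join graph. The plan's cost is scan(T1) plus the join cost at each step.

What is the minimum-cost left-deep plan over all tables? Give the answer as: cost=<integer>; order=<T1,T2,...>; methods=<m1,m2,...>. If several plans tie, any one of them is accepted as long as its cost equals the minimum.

Selinger DP (subsets sized 1..n):
  {A}: scan cost=60, card=60
  {D}: scan cost=250, card=250
  {C}: scan cost=80, card=80
  {B}: scan cost=100, card=100
  {AD}: card=300; try (D,nl_idx)→840, (A,hash)→1220, (D,merge)→2730, (A,merge)→2920, (D,hash)→4120, (D,nl)→15060 …(+1); best=840 via (D,nl_idx)
  {AC}: card=960; try (A,hash)→880, (C,merge)→1120, (A,merge)→1140, (C,hash)→1240, (C,nl)→4860, (A,nl)→4880; best=880 via (A,hash)
  {BC}: card=160; try (C,hash)→1320, (B,merge)→1520, (C,merge)→1540, (B,hash)→1560, (B,nl)→8080, (C,nl)→8100; best=1320 via (C,hash)
  {ACD}: card=4800; try (C,hash)→2260, (C,merge)→4480, (D,hash)→5840, (D,nl_idx)→13360, (D,merge)→13690, (C,nl)→24840 …(+1); best=2260 via (C,hash)
  {ABC}: card=1920; try (A,hash)→2200, (A,merge)→3180, (B,hash)→3240, (A,nl)→10920, (B,merge)→12240, (B,nl)→96880; best=2200 via (A,hash)
  {ABCD}: card=9600; try (D,hash)→8120, (B,hash)→8460, (D,nl_idx)→27160, (D,merge)→27490, (B,merge)→70260, (D,nl)→482200 …(+1); best=8120 via (D,hash)

cost=8120; order=B,C,A,D; methods=hash,hash,hash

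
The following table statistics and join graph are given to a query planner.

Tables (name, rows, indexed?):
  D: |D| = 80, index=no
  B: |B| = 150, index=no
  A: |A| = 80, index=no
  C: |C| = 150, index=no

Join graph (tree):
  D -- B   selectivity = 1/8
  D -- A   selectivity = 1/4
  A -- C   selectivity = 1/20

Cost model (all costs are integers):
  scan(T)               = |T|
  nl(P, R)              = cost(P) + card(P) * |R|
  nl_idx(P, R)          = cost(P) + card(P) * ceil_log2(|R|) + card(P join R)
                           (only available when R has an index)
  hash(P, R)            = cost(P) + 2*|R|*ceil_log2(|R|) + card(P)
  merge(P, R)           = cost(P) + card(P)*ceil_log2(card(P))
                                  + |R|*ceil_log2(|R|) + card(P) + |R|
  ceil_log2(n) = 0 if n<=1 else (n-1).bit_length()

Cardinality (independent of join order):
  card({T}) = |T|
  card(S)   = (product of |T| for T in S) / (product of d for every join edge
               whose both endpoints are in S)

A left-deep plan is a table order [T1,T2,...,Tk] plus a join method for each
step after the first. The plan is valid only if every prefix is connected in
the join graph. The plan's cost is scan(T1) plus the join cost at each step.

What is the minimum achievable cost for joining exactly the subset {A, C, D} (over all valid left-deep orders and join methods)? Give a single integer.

3140

Selinger DP over subsets of {A,C,D}:
  {D}: scan cost=80, card=80
  {A}: scan cost=80, card=80
  {C}: scan cost=150, card=150
  {AD}: card=1600; try (D,hash)→1280, (A,hash)→1280, (D,merge)→1360, (A,merge)→1360, (D,nl)→6480, (A,nl)→6480; best=1280 via (D,hash)
  {AC}: card=600; try (A,hash)→1420, (C,merge)→2070, (A,merge)→2140, (C,hash)→2560, (C,nl)→12080, (A,nl)→12150; best=1420 via (A,hash)
  {ACD}: card=12000; try (D,hash)→3140, (C,hash)→5280, (D,merge)→8660, (C,merge)→21830, (D,nl)→49420, (C,nl)→241280; best=3140 via (D,hash)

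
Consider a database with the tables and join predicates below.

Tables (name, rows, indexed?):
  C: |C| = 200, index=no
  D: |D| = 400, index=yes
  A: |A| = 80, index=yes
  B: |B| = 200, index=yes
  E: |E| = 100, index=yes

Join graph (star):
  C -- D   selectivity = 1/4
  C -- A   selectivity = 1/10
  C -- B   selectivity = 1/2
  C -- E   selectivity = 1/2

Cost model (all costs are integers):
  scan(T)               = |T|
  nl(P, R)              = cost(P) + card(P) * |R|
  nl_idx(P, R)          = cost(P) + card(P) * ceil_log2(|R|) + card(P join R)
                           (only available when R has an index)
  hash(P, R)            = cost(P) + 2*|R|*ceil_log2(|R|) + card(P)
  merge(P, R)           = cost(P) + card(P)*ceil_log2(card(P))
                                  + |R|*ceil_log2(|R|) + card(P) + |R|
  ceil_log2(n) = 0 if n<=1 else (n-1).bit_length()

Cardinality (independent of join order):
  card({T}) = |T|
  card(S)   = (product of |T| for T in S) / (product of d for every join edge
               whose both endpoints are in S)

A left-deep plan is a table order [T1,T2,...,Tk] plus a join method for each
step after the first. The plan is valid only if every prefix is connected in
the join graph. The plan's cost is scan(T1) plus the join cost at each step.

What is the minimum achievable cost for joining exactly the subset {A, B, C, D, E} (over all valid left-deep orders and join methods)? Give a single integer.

Selinger DP over subsets of {A,B,C,D,E}:
  {C}: scan cost=200, card=200
  {D}: scan cost=400, card=400
  {A}: scan cost=80, card=80
  {B}: scan cost=200, card=200
  {E}: scan cost=100, card=100
  {CD}: card=20000; try (C,hash)→4000, (D,merge)→6000, (C,merge)→6200, (D,hash)→7600, (D,nl_idx)→22000, (D,nl)→80200 …(+1); best=4000 via (C,hash)
  {AC}: card=1600; try (A,hash)→1520, (C,merge)→2520, (A,merge)→2640, (A,nl_idx)→3200, (C,hash)→3360, (C,nl)→16080 …(+1); best=1520 via (A,hash)
  {BC}: card=20000; try (C,hash)→3600, (B,hash)→3600, (C,merge)→3800, (B,merge)→3800, (B,nl_idx)→21800, (C,nl)→40200 …(+1); best=3600 via (C,hash)
  {CE}: card=10000; try (E,hash)→1800, (C,merge)→2700, (E,merge)→2800, (C,hash)→3400, (E,nl_idx)→11600, (C,nl)→20100 …(+1); best=1800 via (E,hash)
  {ACD}: card=160000; try (D,hash)→10320, (D,merge)→24720, (A,hash)→25120, (D,nl_idx)→175920, (A,nl_idx)→304000, (A,merge)→324640 …(+2); best=10320 via (D,hash)
  {BCD}: card=2000000; try (B,hash)→27200, (D,hash)→30800, (B,merge)→325800, (D,merge)→327600, (B,nl_idx)→2164000, (D,nl_idx)→2183600 …(+2); best=27200 via (B,hash)
  {CDE}: card=1000000; try (D,hash)→19000, (E,hash)→25400, (D,merge)→155800, (E,merge)→324800, (D,nl_idx)→1091800, (E,nl_idx)→1144000 …(+2); best=19000 via (D,hash)
  {ABC}: card=160000; try (B,hash)→6320, (B,merge)→22520, (A,hash)→24720, (B,nl_idx)→174320, (A,nl_idx)→303600, (B,nl)→321520 …(+2); best=6320 via (B,hash)
  {ACE}: card=80000; try (E,hash)→4520, (A,hash)→12920, (E,merge)→21520, (E,nl_idx)→92720, (A,nl_idx)→151800, (A,merge)→152440 …(+2); best=4520 via (E,hash)
  {BCE}: card=1000000; try (B,hash)→15000, (E,hash)→25000, (B,merge)→153600, (E,merge)→324400, (B,nl_idx)→1081800, (E,nl_idx)→1143600 …(+2); best=15000 via (B,hash)
  {ABCD}: card=16000000; try (D,hash)→173520, (B,hash)→173520, (A,hash)→2028320, (D,merge)→3050320, (B,merge)→3052120, (B,nl_idx)→17290320 …(+6); best=173520 via (D,hash)
  {ACDE}: card=8000000; try (D,hash)→91720, (E,hash)→171720, (A,hash)→1020120, (D,merge)→1448520, (E,merge)→3051120, (D,nl_idx)→8724520 …(+6); best=91720 via (D,hash)
  {BCDE}: card=100000000; try (D,hash)→1022200, (B,hash)→1022200, (E,hash)→2028600, (D,merge)→21019000, (B,merge)→21020800, (E,merge)→44028000 …(+6); best=1022200 via (D,hash)
  {ABCE}: card=8000000; try (B,hash)→87720, (E,hash)→167720, (A,hash)→1016120, (B,merge)→1446320, (E,merge)→3047120, (B,nl_idx)→8644520 …(+6); best=87720 via (B,hash)
  {ABCDE}: card=800000000; try (D,hash)→8094920, (B,hash)→8094920, (E,hash)→16174920, (A,hash)→101023320, (D,merge)→192091720, (B,merge)→192093520 …(+10); best=8094920 via (D,hash)

8094920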